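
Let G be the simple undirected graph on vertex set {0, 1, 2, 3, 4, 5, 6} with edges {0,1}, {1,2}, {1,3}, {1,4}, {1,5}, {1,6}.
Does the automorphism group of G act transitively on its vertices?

No

Vertex 1 is the only vertex of degree 6, so every automorphism fixes it; G is not vertex-transitive.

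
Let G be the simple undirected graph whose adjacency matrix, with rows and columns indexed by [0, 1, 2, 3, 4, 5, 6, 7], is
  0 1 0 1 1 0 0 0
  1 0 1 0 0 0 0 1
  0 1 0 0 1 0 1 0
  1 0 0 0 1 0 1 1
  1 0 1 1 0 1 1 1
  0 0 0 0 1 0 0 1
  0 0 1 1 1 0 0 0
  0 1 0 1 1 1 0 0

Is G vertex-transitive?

No

Vertex 4 is the only vertex of degree 6, so every automorphism fixes it; G is not vertex-transitive.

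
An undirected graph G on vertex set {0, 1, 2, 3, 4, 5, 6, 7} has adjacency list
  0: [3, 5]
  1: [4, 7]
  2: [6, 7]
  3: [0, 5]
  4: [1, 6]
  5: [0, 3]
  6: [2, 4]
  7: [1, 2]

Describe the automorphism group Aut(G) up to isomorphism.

D_3 × D_5

G has two connected components, {1, 2, 4, 6, 7} and {0, 3, 5}; each is 2-regular, so G = C_5 ⊔ C_3. No automorphism exchanges components of different sizes, hence Aut(G) is the direct product D_3 × D_5, order 60.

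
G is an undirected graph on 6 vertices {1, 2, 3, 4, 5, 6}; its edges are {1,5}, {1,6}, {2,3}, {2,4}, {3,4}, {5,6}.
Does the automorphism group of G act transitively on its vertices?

Yes

G has two connected components, {2, 3, 4} and {1, 5, 6}; each is 2-regular, so G = C_3 ⊔ C_3. Aut of a disjoint union of two copies of C_3 is the wreath product D_3 ≀ Z_2, of order 2·6² = 72. This group acts transitively on the 6 vertices.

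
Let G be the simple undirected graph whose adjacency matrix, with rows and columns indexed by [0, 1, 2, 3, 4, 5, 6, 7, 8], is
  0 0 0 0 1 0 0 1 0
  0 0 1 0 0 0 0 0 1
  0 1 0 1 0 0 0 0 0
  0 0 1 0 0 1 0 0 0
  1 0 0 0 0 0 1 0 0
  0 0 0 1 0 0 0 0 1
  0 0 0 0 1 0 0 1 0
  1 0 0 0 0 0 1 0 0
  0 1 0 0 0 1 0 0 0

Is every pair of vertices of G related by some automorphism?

No

G has two connected components, {1, 2, 3, 5, 8} and {0, 4, 6, 7}; each is 2-regular, so G = C_5 ⊔ C_4. The orbit of 0 under Aut(G) is {0, 4, 6, 7}, which does not contain 1, so G is not vertex-transitive.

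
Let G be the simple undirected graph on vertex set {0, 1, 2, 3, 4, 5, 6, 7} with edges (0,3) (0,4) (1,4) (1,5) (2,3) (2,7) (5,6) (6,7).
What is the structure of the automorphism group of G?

G is 2-regular and connected on 8 vertices, i.e. the cycle C_8. C_8 has 8 rotations and 8 reflections, so Aut(C_8) ≅ D_8 of order 16.

D_8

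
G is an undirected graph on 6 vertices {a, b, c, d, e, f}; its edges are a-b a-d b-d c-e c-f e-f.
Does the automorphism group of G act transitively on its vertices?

G has two connected components, {c, e, f} and {a, b, d}; each is 2-regular, so G = C_3 ⊔ C_3. Aut of a disjoint union of two copies of C_3 is the wreath product D_3 ≀ Z_2, of order 2·6² = 72. This group acts transitively on the 6 vertices.

Yes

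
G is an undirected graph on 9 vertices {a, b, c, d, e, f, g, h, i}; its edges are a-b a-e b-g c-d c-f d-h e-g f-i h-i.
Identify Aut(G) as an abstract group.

G has two connected components, {c, d, f, h, i} and {a, b, e, g}; each is 2-regular, so G = C_5 ⊔ C_4. The components are non-isomorphic (different sizes), so Aut(G) = Aut(C_5) × Aut(C_4) = D_5 × D_4 of order 10·8 = 80.

D_5 × D_4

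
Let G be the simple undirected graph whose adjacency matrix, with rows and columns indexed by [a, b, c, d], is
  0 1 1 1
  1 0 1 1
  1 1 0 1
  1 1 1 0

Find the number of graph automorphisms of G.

Every vertex has degree 3, so G is the complete graph K_4. Every bijection on the vertex set is an automorphism of K_4; hence Aut(K_4) ≅ S_4, order 24.

24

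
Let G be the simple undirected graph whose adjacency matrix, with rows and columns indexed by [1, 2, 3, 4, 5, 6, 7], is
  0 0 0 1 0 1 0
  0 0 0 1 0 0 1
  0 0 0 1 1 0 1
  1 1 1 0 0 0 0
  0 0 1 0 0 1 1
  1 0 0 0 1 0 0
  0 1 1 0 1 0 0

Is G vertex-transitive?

No

Automorphisms preserve degree, but G has vertices of degree 2 and vertices of degree 3; no automorphism maps one to the other, so G is not vertex-transitive.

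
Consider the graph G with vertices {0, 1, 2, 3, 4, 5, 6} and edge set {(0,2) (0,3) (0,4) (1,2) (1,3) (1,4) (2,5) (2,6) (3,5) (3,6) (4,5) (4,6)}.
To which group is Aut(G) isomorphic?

S_3 × S_4

The vertices split by degree into {2, 3, 4} (degree 4) and {0, 1, 5, 6} (degree 3); every edge runs between the two parts, so G is the complete bipartite graph K_{3,4}. The parts have unequal sizes, so no automorphism swaps them; each part is permuted independently, giving S_3 × S_4 of order 3!·4! = 144.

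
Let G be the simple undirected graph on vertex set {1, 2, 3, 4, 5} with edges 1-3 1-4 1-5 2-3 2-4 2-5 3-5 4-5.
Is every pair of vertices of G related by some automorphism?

No

Vertex 5 is the only vertex of degree 4, so every automorphism fixes it; G is not vertex-transitive.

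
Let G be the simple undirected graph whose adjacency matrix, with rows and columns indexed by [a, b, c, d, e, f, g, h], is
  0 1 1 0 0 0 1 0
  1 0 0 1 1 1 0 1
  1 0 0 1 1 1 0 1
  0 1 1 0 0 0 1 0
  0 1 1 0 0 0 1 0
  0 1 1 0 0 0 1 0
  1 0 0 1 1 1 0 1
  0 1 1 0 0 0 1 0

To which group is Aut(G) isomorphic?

S_3 × S_5

The vertices split by degree into {b, c, g} (degree 5) and {a, d, e, f, h} (degree 3); every edge runs between the two parts, so G is the complete bipartite graph K_{3,5}. The parts have unequal sizes, so no automorphism swaps them; each part is permuted independently, giving S_3 × S_5 of order 3!·5! = 720.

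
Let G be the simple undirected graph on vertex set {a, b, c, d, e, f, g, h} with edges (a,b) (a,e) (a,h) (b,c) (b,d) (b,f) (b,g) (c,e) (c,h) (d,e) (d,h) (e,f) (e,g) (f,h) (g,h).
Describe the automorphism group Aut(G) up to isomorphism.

S_5 × S_3

The vertices split by degree into {b, e, h} (degree 5) and {a, c, d, f, g} (degree 3); every edge runs between the two parts, so G is the complete bipartite graph K_{3,5}. Automorphisms preserve the bipartition setwise (since the parts differ in size) and act as S_5 × S_3 within it; |Aut| = 720.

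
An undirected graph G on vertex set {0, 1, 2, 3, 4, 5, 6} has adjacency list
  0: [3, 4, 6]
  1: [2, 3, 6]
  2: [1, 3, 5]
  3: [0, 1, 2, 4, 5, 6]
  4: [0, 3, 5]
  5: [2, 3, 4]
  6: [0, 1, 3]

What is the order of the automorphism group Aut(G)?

12

Vertex 3 is the unique vertex of degree 6; the remaining 6 vertices each have degree 3 and induce a cycle, so G is the wheel on 7 vertices with hub 3. With the hub fixed, the remaining symmetry is that of the rim cycle C_6, giving the dihedral group D_6.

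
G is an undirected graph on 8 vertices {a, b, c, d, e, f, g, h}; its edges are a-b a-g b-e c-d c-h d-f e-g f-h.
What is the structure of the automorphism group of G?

G has two connected components, {c, d, f, h} and {a, b, e, g}; each is 2-regular, so G = C_4 ⊔ C_4. Aut of a disjoint union of two copies of C_4 is the wreath product D_4 ≀ Z_2, of order 2·8² = 128.

D_4 ≀ Z_2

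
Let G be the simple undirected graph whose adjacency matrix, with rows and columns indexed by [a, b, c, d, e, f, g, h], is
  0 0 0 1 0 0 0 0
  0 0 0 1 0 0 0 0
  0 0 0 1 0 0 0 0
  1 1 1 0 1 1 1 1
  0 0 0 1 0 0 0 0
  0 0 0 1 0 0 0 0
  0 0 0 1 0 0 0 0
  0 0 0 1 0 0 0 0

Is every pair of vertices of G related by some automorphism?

Vertex d is the only vertex of degree 7, so every automorphism fixes it; G is not vertex-transitive.

No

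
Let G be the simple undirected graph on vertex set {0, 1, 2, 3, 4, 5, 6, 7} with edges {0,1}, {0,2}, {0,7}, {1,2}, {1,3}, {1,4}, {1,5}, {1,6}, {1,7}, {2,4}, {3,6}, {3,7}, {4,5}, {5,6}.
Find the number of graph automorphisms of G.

14

Vertex 1 is the unique vertex of degree 7; the remaining 7 vertices each have degree 3 and induce a cycle, so G is the wheel on 8 vertices with hub 1. With the hub fixed, the remaining symmetry is that of the rim cycle C_7, giving the dihedral group D_7.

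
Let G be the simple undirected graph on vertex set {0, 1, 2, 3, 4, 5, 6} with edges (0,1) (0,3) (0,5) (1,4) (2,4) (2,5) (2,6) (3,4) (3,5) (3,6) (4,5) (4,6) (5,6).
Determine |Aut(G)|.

1

The degree sequence is [3, 2, 3, 4, 5, 5, 4]. Checking the degree-preserving permutations of the vertex set shows that none except the identity preserves every edge, so Aut(G) is trivial.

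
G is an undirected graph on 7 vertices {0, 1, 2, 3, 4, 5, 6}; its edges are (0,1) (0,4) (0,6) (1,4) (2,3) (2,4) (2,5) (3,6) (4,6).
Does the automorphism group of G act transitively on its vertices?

Vertex 4 is the only vertex of degree 4, so every automorphism fixes it; G is not vertex-transitive.

No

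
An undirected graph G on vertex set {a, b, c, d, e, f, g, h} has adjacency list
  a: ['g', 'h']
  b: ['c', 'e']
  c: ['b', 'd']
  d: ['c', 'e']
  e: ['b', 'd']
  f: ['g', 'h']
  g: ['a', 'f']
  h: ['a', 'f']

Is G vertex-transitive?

Yes

G has two connected components, {a, f, g, h} and {b, c, d, e}; each is 2-regular, so G = C_4 ⊔ C_4. With two isomorphic components, Aut(G) = Aut(C_4) ≀ S_2 = (D_4 × D_4) ⋊ Z_2: permute each cycle by D_4, then optionally swap the two cycles. Order 2·(2·4)² = 128. Under this action every vertex can be carried to every other, so G is vertex-transitive.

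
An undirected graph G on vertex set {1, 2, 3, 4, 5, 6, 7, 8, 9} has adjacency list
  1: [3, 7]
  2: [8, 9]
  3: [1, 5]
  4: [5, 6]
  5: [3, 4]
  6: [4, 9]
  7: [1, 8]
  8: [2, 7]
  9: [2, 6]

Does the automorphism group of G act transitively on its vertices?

G is 2-regular and connected on 9 vertices, i.e. the cycle C_9. C_9 has 9 rotations and 9 reflections, so Aut(C_9) ≅ D_9 of order 18. This group acts transitively on the 9 vertices.

Yes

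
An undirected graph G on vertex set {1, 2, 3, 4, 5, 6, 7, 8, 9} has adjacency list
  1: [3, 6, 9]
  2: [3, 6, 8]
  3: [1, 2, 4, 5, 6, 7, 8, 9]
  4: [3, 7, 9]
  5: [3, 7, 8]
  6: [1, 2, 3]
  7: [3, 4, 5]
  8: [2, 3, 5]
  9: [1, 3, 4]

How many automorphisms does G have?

Vertex 3 is the unique vertex of degree 8; the remaining 8 vertices each have degree 3 and induce a cycle, so G is the wheel on 9 vertices with hub 3. Every automorphism fixes the hub and acts on the rim 8-cycle, so Aut(G) ≅ Aut(C_8) = D_8 of order 16.

16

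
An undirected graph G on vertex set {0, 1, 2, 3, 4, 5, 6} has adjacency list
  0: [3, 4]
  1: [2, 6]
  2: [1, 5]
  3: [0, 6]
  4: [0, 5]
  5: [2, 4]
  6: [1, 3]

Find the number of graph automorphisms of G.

14

G is 2-regular and connected on 7 vertices, i.e. the cycle C_7. C_7 has 7 rotations and 7 reflections, so Aut(C_7) ≅ D_7 of order 14.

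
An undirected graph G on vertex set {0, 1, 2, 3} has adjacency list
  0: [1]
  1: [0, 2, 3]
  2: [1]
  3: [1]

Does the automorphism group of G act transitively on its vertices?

Vertex 1 is the only vertex of degree 3, so every automorphism fixes it; G is not vertex-transitive.

No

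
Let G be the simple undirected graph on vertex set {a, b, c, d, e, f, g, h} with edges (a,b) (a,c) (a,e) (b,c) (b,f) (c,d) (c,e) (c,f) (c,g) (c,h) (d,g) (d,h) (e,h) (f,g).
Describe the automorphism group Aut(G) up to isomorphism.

the dihedral group of order 14

Vertex c is the unique vertex of degree 7; the remaining 7 vertices each have degree 3 and induce a cycle, so G is the wheel on 8 vertices with hub c. Every automorphism fixes the hub and acts on the rim 7-cycle, so Aut(G) ≅ Aut(C_7) = D_7 of order 14.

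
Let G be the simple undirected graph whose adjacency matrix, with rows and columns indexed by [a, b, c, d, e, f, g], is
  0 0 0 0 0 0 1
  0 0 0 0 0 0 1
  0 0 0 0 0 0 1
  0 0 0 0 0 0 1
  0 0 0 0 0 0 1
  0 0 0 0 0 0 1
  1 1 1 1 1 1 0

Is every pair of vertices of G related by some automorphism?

No

Vertex g is the only vertex of degree 6, so every automorphism fixes it; G is not vertex-transitive.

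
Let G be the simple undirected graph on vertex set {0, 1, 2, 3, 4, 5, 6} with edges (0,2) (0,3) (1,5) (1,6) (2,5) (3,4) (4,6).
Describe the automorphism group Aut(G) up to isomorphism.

the dihedral group of order 14

Every vertex has degree 2 and the graph is connected, so G is the 7-cycle C_7. The automorphisms of the 7-cycle are exactly the symmetries of a regular 7-gon: the dihedral group D_7, |D_7| = 14.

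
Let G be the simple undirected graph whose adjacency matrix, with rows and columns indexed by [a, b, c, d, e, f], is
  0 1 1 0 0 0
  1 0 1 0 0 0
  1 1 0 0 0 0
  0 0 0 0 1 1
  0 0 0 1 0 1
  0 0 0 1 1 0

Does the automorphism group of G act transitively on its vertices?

Yes

G has two connected components, {a, b, c} and {d, e, f}; each is 2-regular, so G = C_3 ⊔ C_3. With two isomorphic components, Aut(G) = Aut(C_3) ≀ S_2 = (D_3 × D_3) ⋊ Z_2: permute each cycle by D_3, then optionally swap the two cycles. Order 2·(2·3)² = 72. This group acts transitively on the 6 vertices.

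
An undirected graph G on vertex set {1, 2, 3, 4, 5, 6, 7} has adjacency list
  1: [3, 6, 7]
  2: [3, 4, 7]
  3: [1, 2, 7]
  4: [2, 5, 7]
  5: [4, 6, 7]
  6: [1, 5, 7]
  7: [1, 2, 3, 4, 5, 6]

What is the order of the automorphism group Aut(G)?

Vertex 7 is the unique vertex of degree 6; the remaining 6 vertices each have degree 3 and induce a cycle, so G is the wheel on 7 vertices with hub 7. With the hub fixed, the remaining symmetry is that of the rim cycle C_6, giving the dihedral group D_6.

12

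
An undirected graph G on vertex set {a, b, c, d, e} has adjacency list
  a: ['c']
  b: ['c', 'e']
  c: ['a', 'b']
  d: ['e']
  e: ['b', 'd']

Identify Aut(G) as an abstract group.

the cyclic group of order 2

The degree sequence is [1, 2, 2, 1, 2]; the two degree-1 vertices a and d are the ends of a path, so G = P_5. A path has exactly one nontrivial symmetry — reversal — giving Aut(G) of order 2.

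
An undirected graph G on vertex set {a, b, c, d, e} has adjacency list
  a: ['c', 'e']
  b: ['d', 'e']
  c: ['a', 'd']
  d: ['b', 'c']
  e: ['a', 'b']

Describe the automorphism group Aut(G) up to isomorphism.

G is 2-regular and connected on 5 vertices, i.e. the cycle C_5. C_5 has 5 rotations and 5 reflections, so Aut(C_5) ≅ D_5 of order 10.

D_5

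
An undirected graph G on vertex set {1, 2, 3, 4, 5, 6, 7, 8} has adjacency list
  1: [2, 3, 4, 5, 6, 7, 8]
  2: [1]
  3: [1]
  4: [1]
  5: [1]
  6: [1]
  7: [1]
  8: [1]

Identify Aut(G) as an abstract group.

the symmetric group on 7 letters

Vertex 1 has degree 7 and every other vertex has degree 1, so G is the star K_{1,7} with centre 1. The 7 leaves are pairwise interchangeable while the centre is fixed, giving Aut(G) = S_7.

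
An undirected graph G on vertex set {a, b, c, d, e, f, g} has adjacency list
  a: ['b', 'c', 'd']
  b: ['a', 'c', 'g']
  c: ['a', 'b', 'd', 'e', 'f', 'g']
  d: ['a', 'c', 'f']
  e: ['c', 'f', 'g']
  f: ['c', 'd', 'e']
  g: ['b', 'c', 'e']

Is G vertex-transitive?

Vertex c is the only vertex of degree 6, so every automorphism fixes it; G is not vertex-transitive.

No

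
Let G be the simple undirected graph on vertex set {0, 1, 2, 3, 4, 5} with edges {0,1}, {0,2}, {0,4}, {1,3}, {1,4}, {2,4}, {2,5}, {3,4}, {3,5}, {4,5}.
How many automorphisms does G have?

10

Vertex 4 is the unique vertex of degree 5; the remaining 5 vertices each have degree 3 and induce a cycle, so G is the wheel on 6 vertices with hub 4. Every automorphism fixes the hub and acts on the rim 5-cycle, so Aut(G) ≅ Aut(C_5) = D_5 of order 10.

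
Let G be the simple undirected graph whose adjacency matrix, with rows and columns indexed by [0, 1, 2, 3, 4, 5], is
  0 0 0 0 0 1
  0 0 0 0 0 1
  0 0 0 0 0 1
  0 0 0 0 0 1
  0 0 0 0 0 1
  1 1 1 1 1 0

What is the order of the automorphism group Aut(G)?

120

Vertex 5 has degree 5 and every other vertex has degree 1, so G is the star K_{1,5} with centre 5. The 5 leaves are pairwise interchangeable while the centre is fixed, giving Aut(G) = S_5.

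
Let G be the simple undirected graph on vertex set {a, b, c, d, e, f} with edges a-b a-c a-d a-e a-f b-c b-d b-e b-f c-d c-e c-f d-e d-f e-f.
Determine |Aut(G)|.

All 6 vertices are pairwise adjacent: G = K_6. Every bijection on the vertex set is an automorphism of K_6; hence Aut(K_6) ≅ S_6, order 720.

720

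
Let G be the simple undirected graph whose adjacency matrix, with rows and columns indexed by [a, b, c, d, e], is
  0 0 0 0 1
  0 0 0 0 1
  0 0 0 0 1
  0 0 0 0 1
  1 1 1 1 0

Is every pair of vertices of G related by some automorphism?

No

Vertex e is the only vertex of degree 4, so every automorphism fixes it; G is not vertex-transitive.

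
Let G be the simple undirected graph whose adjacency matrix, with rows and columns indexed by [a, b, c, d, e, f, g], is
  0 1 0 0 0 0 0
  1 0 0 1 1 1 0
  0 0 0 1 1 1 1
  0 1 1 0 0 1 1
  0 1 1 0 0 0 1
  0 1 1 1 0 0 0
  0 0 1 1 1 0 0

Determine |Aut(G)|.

1

The degree sequence is [1, 4, 4, 4, 3, 3, 3]. Checking the degree-preserving permutations of the vertex set shows that none except the identity preserves every edge, so Aut(G) is trivial.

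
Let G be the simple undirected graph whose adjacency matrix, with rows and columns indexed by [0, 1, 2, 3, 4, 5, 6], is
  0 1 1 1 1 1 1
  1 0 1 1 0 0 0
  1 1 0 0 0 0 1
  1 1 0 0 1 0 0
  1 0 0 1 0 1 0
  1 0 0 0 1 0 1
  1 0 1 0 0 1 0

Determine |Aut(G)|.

12

Vertex 0 is the unique vertex of degree 6; the remaining 6 vertices each have degree 3 and induce a cycle, so G is the wheel on 7 vertices with hub 0. With the hub fixed, the remaining symmetry is that of the rim cycle C_6, giving the dihedral group D_6.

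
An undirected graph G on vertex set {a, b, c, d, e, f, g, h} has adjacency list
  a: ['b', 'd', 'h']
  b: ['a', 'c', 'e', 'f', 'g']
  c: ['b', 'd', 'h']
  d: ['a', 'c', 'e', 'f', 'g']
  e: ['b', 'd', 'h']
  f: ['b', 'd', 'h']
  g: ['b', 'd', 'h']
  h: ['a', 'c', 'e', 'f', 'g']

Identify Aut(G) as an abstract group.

S_3 × S_5

The vertices split by degree into {b, d, h} (degree 5) and {a, c, e, f, g} (degree 3); every edge runs between the two parts, so G is the complete bipartite graph K_{3,5}. The parts have unequal sizes, so no automorphism swaps them; each part is permuted independently, giving S_3 × S_5 of order 3!·5! = 720.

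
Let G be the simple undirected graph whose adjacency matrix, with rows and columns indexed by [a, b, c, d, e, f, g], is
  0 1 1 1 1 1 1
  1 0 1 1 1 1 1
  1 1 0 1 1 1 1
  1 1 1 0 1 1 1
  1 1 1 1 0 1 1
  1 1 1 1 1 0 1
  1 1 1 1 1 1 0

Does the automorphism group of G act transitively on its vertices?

All 7 vertices are pairwise adjacent: G = K_7. Every bijection on the vertex set is an automorphism of K_7; hence Aut(K_7) ≅ S_7, order 5040. Under this action every vertex can be carried to every other, so G is vertex-transitive.

Yes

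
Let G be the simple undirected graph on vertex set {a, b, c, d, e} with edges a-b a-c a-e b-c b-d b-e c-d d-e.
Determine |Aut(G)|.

8

Vertex b is the unique vertex of degree 4; the remaining 4 vertices each have degree 3 and induce a cycle, so G is the wheel on 5 vertices with hub b. Every automorphism fixes the hub and acts on the rim 4-cycle, so Aut(G) ≅ Aut(C_4) = D_4 of order 8.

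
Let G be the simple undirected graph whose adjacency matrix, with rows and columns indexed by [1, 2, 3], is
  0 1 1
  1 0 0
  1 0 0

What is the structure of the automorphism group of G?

the cyclic group of order 2

The degree sequence is [2, 1, 1]; the two degree-1 vertices 2 and 3 are the ends of a path, so G = P_3. The only nontrivial automorphism of a path is the end-to-end reflection, so Aut(G) ≅ Z_2.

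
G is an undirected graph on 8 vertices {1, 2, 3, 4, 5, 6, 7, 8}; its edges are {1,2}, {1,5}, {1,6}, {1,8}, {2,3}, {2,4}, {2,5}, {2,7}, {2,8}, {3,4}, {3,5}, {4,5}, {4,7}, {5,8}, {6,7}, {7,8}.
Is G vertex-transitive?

Vertex 2 is the only vertex of degree 6, so every automorphism fixes it; G is not vertex-transitive.

No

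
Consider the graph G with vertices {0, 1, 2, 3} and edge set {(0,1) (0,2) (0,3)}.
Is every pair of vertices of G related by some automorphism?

No

Vertex 0 is the only vertex of degree 3, so every automorphism fixes it; G is not vertex-transitive.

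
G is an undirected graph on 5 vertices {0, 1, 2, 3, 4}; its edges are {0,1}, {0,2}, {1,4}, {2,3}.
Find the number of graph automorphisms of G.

The degree sequence is [2, 2, 2, 1, 1]; the two degree-1 vertices 3 and 4 are the ends of a path, so G = P_5. The only nontrivial automorphism of a path is the end-to-end reflection, so Aut(G) ≅ Z_2.

2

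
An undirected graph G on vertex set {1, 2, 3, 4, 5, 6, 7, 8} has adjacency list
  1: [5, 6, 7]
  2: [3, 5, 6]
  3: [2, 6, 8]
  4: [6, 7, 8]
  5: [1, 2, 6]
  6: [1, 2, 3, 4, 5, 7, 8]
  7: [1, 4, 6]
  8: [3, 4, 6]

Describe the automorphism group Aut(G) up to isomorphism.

D_7

Vertex 6 is the unique vertex of degree 7; the remaining 7 vertices each have degree 3 and induce a cycle, so G is the wheel on 8 vertices with hub 6. With the hub fixed, the remaining symmetry is that of the rim cycle C_7, giving the dihedral group D_7.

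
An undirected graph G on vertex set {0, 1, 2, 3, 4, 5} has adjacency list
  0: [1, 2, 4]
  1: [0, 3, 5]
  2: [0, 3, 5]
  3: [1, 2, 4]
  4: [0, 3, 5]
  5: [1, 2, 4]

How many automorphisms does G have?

G is 3-regular and bipartite with parts {0, 3, 5} and {1, 2, 4} (each part is independent and every cross-pair is an edge), so G = K_{3,3}. Each part can be permuted independently (S_3 × S_3) and the two equal-size parts can also be swapped, giving (S_3 × S_3) ⋊ Z_2 of order 2·(3!)² = 72.

72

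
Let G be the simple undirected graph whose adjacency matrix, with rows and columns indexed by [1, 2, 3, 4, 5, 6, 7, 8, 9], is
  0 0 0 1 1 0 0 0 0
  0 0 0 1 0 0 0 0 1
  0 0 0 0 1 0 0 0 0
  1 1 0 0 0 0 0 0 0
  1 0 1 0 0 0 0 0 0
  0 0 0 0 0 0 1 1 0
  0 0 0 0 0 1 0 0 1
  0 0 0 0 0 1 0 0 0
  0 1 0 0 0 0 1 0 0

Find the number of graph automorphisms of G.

2

The degree sequence is [2, 2, 1, 2, 2, 2, 2, 1, 2]; the two degree-1 vertices 3 and 8 are the ends of a path, so G = P_9. A path has exactly one nontrivial symmetry — reversal — giving Aut(G) of order 2.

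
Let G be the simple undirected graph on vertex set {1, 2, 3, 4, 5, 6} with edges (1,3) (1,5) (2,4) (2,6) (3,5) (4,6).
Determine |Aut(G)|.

G has two connected components, {1, 3, 5} and {2, 4, 6}; each is 2-regular, so G = C_3 ⊔ C_3. With two isomorphic components, Aut(G) = Aut(C_3) ≀ S_2 = (D_3 × D_3) ⋊ Z_2: permute each cycle by D_3, then optionally swap the two cycles. Order 2·(2·3)² = 72.

72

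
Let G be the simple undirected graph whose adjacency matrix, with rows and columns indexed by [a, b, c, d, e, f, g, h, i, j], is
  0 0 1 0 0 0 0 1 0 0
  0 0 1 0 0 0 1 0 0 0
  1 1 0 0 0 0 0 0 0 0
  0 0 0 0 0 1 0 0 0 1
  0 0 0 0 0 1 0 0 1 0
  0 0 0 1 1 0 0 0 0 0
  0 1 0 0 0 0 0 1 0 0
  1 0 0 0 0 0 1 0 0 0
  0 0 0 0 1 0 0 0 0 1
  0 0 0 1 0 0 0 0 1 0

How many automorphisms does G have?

G has two connected components, {a, b, c, g, h} and {d, e, f, i, j}; each is 2-regular, so G = C_5 ⊔ C_5. Aut of a disjoint union of two copies of C_5 is the wreath product D_5 ≀ Z_2, of order 2·10² = 200.

200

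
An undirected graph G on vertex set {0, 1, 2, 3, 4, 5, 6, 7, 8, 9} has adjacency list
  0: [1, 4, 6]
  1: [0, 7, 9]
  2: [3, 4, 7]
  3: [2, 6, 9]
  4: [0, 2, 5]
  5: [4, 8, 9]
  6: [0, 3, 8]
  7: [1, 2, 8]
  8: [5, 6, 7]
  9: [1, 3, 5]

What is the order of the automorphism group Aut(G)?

G is 3-regular on 10 vertices with no triangles and no 4-cycles (girth 5): this is the Petersen graph. Viewing the Petersen graph as the Kneser graph K(5,2) — vertices are 2-subsets of {1,…,5}, edges join disjoint pairs — its automorphisms are exactly the permutations of the 5-element set, so Aut ≅ S_5 of order 120.

120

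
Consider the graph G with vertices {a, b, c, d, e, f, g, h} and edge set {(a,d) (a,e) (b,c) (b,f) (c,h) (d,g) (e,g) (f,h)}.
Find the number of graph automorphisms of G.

128

G has two connected components, {b, c, f, h} and {a, d, e, g}; each is 2-regular, so G = C_4 ⊔ C_4. With two isomorphic components, Aut(G) = Aut(C_4) ≀ S_2 = (D_4 × D_4) ⋊ Z_2: permute each cycle by D_4, then optionally swap the two cycles. Order 2·(2·4)² = 128.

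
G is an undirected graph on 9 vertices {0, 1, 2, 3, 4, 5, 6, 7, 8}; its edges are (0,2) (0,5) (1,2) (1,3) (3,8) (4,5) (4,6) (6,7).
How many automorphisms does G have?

The degree sequence is [2, 2, 2, 2, 2, 2, 2, 1, 1]; the two degree-1 vertices 7 and 8 are the ends of a path, so G = P_9. The only nontrivial automorphism of a path is the end-to-end reflection, so Aut(G) ≅ Z_2.

2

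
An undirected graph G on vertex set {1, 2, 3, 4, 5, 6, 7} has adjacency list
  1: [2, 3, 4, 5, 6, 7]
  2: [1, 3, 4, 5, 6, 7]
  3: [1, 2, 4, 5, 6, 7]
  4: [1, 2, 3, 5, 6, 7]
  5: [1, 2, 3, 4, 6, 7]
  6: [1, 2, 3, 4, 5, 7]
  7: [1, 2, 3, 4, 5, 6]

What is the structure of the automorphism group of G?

Every vertex has degree 6, so G is the complete graph K_7. Any permutation of the 7 vertices preserves K_7, so Aut(K_7) = S_7 of order 7! = 5040.

the symmetric group on 7 letters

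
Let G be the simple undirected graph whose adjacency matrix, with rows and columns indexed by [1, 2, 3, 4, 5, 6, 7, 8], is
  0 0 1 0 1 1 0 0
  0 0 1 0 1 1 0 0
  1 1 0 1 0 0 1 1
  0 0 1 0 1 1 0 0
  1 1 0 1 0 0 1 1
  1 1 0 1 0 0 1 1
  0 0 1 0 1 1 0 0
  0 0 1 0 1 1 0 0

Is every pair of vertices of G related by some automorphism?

Automorphisms preserve degree, but G has vertices of degree 3 and vertices of degree 5; no automorphism maps one to the other, so G is not vertex-transitive.

No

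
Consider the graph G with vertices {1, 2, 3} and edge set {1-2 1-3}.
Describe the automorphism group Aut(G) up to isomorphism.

The degree sequence is [2, 1, 1]; the two degree-1 vertices 2 and 3 are the ends of a path, so G = P_3. The only nontrivial automorphism of a path is the end-to-end reflection, so Aut(G) ≅ Z_2.

the cyclic group of order 2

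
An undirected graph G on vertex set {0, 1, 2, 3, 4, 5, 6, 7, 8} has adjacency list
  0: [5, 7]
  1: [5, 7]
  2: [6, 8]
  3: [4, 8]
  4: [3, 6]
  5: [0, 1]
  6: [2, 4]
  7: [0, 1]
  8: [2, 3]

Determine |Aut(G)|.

G has two connected components, {2, 3, 4, 6, 8} and {0, 1, 5, 7}; each is 2-regular, so G = C_5 ⊔ C_4. No automorphism exchanges components of different sizes, hence Aut(G) is the direct product D_4 × D_5, order 80.

80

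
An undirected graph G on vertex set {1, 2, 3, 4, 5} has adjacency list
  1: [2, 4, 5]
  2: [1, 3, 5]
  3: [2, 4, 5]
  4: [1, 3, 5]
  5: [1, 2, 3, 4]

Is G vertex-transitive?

Vertex 5 is the only vertex of degree 4, so every automorphism fixes it; G is not vertex-transitive.

No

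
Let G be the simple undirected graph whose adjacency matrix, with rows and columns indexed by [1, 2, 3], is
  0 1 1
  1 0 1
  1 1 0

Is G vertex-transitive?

Yes

All 3 vertices are pairwise adjacent: G = K_3. Every bijection on the vertex set is an automorphism of K_3; hence Aut(K_3) ≅ S_3, order 6. Under this action every vertex can be carried to every other, so G is vertex-transitive.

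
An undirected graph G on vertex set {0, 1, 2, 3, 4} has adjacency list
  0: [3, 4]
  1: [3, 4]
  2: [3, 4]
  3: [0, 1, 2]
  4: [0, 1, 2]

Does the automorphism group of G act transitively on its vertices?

No

Automorphisms preserve degree, but G has vertices of degree 2 and vertices of degree 3; no automorphism maps one to the other, so G is not vertex-transitive.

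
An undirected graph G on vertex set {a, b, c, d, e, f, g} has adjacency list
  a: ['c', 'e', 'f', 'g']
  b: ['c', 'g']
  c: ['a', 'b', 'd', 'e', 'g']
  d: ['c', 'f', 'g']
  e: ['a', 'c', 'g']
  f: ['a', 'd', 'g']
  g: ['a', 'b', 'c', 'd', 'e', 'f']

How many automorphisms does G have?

1

Degrees alone do not determine every vertex (e.g. d and e both have degree 3), but their neighbour-degree multisets differ: N(d) has degrees [3, 5, 6] while N(e) has degrees [4, 5, 6]. Repeating this refinement separates all vertices, so the only automorphism is the identity.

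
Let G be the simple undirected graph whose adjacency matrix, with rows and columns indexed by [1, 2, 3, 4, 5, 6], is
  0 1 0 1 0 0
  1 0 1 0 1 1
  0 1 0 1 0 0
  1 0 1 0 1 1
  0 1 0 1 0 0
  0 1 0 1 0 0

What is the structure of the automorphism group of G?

S_2 × S_4

The vertices split by degree into {2, 4} (degree 4) and {1, 3, 5, 6} (degree 2); every edge runs between the two parts, so G is the complete bipartite graph K_{2,4}. The parts have unequal sizes, so no automorphism swaps them; each part is permuted independently, giving S_2 × S_4 of order 2!·4! = 48.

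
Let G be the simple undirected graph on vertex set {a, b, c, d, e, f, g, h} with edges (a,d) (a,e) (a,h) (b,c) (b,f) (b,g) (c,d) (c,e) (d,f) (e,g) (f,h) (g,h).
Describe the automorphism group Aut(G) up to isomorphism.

G is 3-regular and bipartite on 2^3 = 8 vertices with girth 4; it is the hypercube graph Q_3. Aut(Q_3) consists of the signed permutations of the 3 coordinate axes: 3! permutations times 2^3 sign flips, so |Aut| = 2^3·3! = 48.

the hyperoctahedral group B_3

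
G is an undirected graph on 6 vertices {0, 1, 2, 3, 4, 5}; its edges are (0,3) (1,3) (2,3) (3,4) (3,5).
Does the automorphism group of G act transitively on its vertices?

Vertex 3 is the only vertex of degree 5, so every automorphism fixes it; G is not vertex-transitive.

No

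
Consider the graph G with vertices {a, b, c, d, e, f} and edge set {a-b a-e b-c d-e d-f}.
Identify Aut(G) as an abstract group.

The degree sequence is [2, 2, 1, 2, 2, 1]; the two degree-1 vertices c and f are the ends of a path, so G = P_6. A path has exactly one nontrivial symmetry — reversal — giving Aut(G) of order 2.

C_2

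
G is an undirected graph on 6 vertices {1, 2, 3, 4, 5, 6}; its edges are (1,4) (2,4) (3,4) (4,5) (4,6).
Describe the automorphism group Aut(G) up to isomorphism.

S_5

Vertex 4 has degree 5 and every other vertex has degree 1, so G is the star K_{1,5} with centre 4. The 5 leaves are pairwise interchangeable while the centre is fixed, giving Aut(G) = S_5.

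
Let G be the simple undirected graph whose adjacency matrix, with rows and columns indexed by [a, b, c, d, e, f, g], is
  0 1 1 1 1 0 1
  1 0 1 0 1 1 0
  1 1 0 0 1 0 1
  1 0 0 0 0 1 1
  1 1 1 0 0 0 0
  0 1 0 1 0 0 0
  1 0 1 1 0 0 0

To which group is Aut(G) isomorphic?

Degrees alone do not determine every vertex (e.g. b and c both have degree 4), but their neighbour-degree multisets differ: N(b) has degrees [2, 3, 4, 5] while N(c) has degrees [3, 3, 4, 5]. Repeating this refinement separates all vertices, so the only automorphism is the identity.

1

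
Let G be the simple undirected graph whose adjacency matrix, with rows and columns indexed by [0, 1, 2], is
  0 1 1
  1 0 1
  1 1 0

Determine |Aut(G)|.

Every vertex has degree 2, so G is the complete graph K_3. Every bijection on the vertex set is an automorphism of K_3; hence Aut(K_3) ≅ S_3, order 6.

6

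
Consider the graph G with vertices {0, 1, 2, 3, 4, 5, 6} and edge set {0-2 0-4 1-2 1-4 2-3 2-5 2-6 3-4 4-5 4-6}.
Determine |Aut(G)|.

240

The vertices split by degree into {2, 4} (degree 5) and {0, 1, 3, 5, 6} (degree 2); every edge runs between the two parts, so G is the complete bipartite graph K_{2,5}. Automorphisms preserve the bipartition setwise (since the parts differ in size) and act as S_2 × S_5 within it; |Aut| = 240.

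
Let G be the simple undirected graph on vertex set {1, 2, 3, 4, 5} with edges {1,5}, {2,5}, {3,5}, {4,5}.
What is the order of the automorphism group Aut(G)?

24

Vertex 5 has degree 4 and every other vertex has degree 1, so G is the star K_{1,4} with centre 5. Any automorphism fixes the centre and permutes the 4 leaves freely, so Aut(G) ≅ S_4 of order 4! = 24.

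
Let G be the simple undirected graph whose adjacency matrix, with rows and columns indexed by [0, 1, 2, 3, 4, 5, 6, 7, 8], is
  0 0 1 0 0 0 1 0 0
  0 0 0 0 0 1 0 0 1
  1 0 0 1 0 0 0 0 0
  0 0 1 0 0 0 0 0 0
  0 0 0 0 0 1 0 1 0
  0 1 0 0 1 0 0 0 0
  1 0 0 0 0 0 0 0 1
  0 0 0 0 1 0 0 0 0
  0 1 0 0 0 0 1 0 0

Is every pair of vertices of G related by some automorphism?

Automorphisms preserve degree, but G has vertices of degree 1 and vertices of degree 2; no automorphism maps one to the other, so G is not vertex-transitive.

No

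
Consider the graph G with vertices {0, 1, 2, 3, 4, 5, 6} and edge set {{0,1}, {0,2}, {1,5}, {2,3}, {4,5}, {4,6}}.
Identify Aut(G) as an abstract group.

The degree sequence is [2, 2, 2, 1, 2, 2, 1]; the two degree-1 vertices 3 and 6 are the ends of a path, so G = P_7. A path has exactly one nontrivial symmetry — reversal — giving Aut(G) of order 2.

the cyclic group of order 2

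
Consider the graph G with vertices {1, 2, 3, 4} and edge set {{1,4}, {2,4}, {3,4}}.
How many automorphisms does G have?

6

Vertex 4 has degree 3 and every other vertex has degree 1, so G is the star K_{1,3} with centre 4. The 3 leaves are pairwise interchangeable while the centre is fixed, giving Aut(G) = S_3.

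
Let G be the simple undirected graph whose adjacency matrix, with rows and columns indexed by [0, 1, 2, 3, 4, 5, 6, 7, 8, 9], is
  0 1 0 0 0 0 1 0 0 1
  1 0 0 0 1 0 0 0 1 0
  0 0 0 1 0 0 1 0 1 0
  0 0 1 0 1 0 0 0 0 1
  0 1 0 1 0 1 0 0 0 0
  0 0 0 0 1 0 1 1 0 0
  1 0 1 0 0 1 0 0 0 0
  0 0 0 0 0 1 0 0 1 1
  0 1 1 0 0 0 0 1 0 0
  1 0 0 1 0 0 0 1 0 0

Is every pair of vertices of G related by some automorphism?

Yes

G is 3-regular on 10 vertices with no triangles and no 4-cycles (girth 5): this is the Petersen graph. Viewing the Petersen graph as the Kneser graph K(5,2) — vertices are 2-subsets of {1,…,5}, edges join disjoint pairs — its automorphisms are exactly the permutations of the 5-element set, so Aut ≅ S_5 of order 120. This group acts transitively on the 10 vertices.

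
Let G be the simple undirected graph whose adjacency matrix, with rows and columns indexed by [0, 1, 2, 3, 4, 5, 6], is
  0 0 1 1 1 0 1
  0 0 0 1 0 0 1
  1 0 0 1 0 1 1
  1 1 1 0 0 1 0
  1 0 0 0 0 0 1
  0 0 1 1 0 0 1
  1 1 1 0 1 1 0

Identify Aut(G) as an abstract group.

the trivial group

The degree sequence is [4, 2, 4, 4, 2, 3, 5]. Checking the degree-preserving permutations of the vertex set shows that none except the identity preserves every edge, so Aut(G) is trivial.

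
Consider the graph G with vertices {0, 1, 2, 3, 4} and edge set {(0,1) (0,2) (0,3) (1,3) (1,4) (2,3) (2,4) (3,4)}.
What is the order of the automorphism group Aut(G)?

8

Vertex 3 is the unique vertex of degree 4; the remaining 4 vertices each have degree 3 and induce a cycle, so G is the wheel on 5 vertices with hub 3. Every automorphism fixes the hub and acts on the rim 4-cycle, so Aut(G) ≅ Aut(C_4) = D_4 of order 8.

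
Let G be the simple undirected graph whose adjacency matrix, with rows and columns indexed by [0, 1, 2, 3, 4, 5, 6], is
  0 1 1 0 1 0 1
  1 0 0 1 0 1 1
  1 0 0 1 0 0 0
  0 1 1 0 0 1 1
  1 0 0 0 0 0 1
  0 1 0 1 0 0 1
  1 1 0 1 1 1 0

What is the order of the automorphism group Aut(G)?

1

Degrees alone do not determine every vertex (e.g. 0 and 1 both have degree 4), but their neighbour-degree multisets differ: N(0) has degrees [2, 2, 4, 5] while N(1) has degrees [3, 4, 4, 5]. Repeating this refinement separates all vertices, so the only automorphism is the identity.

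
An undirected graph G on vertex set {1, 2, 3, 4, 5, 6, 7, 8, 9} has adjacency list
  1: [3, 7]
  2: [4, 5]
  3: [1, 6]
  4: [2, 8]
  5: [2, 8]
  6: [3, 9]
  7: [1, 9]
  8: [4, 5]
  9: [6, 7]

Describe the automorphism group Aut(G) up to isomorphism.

D_5 × D_4

G has two connected components, {1, 3, 6, 7, 9} and {2, 4, 5, 8}; each is 2-regular, so G = C_5 ⊔ C_4. No automorphism exchanges components of different sizes, hence Aut(G) is the direct product D_5 × D_4, order 80.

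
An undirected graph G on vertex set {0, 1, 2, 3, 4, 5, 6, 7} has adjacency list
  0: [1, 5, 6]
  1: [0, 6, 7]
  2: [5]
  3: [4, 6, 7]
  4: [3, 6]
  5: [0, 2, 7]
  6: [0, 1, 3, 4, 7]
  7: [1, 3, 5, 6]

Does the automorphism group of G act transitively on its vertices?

No

Vertex 2 is the only vertex of degree 1, so every automorphism fixes it; G is not vertex-transitive.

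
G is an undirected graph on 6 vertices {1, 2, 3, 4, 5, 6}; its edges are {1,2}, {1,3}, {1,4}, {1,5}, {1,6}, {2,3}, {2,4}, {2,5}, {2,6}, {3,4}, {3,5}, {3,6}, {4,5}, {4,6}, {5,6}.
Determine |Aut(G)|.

720

All 6 vertices are pairwise adjacent: G = K_6. Every bijection on the vertex set is an automorphism of K_6; hence Aut(K_6) ≅ S_6, order 720.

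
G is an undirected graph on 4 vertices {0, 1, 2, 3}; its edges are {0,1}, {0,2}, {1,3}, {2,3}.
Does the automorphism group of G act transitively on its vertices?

G is 2-regular and bipartite on 2^2 = 4 vertices with girth 4; it is the hypercube graph Q_2. Aut(Q_2) consists of the signed permutations of the 2 coordinate axes: 2! permutations times 2^2 sign flips, so |Aut| = 2^2·2! = 8. Under this action every vertex can be carried to every other, so G is vertex-transitive.

Yes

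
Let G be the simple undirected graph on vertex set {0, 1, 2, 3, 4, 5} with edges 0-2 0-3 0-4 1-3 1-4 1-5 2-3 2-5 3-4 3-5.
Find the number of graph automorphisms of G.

Vertex 3 is the unique vertex of degree 5; the remaining 5 vertices each have degree 3 and induce a cycle, so G is the wheel on 6 vertices with hub 3. Every automorphism fixes the hub and acts on the rim 5-cycle, so Aut(G) ≅ Aut(C_5) = D_5 of order 10.

10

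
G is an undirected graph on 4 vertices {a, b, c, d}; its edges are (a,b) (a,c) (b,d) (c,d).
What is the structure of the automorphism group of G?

the dihedral group of order 8

G is 2-regular and bipartite on 2^2 = 4 vertices with girth 4; it is the hypercube graph Q_2. The symmetry group of the 2-cube is the hyperoctahedral group B_2 = Z_2 ≀ S_2, of order 2^2·2! = 8.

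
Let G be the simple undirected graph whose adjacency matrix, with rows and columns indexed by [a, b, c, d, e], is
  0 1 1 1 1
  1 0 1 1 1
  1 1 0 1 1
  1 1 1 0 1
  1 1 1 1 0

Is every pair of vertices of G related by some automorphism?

Yes

Every vertex has degree 4, so G is the complete graph K_5. Every bijection on the vertex set is an automorphism of K_5; hence Aut(K_5) ≅ S_5, order 120. Under this action every vertex can be carried to every other, so G is vertex-transitive.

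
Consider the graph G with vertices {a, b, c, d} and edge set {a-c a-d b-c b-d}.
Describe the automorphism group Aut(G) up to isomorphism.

the dihedral group of order 8

G is 2-regular and connected on 4 vertices, i.e. the cycle C_4. C_4 has 4 rotations and 4 reflections, so Aut(C_4) ≅ D_4 of order 8.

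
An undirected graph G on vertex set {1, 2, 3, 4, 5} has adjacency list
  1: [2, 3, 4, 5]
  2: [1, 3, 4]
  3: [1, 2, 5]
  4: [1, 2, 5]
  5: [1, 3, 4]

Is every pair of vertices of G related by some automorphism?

No

Vertex 1 is the only vertex of degree 4, so every automorphism fixes it; G is not vertex-transitive.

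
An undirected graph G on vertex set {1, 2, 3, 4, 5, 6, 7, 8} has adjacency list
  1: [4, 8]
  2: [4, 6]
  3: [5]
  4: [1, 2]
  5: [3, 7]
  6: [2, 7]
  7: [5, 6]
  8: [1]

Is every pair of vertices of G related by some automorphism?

No

Automorphisms preserve degree, but G has vertices of degree 1 and vertices of degree 2; no automorphism maps one to the other, so G is not vertex-transitive.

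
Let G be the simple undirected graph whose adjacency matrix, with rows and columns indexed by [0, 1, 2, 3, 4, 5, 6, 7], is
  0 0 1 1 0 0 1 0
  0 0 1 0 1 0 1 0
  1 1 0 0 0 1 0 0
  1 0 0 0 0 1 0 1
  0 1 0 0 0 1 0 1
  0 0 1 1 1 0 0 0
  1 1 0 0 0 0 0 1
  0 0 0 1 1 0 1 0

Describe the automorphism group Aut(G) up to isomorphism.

G is 3-regular and bipartite on 2^3 = 8 vertices with girth 4; it is the hypercube graph Q_3. Aut(Q_3) consists of the signed permutations of the 3 coordinate axes: 3! permutations times 2^3 sign flips, so |Aut| = 2^3·3! = 48.

the hyperoctahedral group B_3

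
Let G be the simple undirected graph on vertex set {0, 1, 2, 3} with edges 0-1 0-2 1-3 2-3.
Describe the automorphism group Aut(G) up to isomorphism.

D_4

Every vertex has degree 2 and the graph is connected, so G is the 4-cycle C_4. C_4 has 4 rotations and 4 reflections, so Aut(C_4) ≅ D_4 of order 8.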